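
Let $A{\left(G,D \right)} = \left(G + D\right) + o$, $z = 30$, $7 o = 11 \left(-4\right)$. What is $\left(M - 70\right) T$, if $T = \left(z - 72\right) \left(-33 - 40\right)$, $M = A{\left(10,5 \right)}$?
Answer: $-187902$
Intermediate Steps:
$o = - \frac{44}{7}$ ($o = \frac{11 \left(-4\right)}{7} = \frac{1}{7} \left(-44\right) = - \frac{44}{7} \approx -6.2857$)
$A{\left(G,D \right)} = - \frac{44}{7} + D + G$ ($A{\left(G,D \right)} = \left(G + D\right) - \frac{44}{7} = \left(D + G\right) - \frac{44}{7} = - \frac{44}{7} + D + G$)
$M = \frac{61}{7}$ ($M = - \frac{44}{7} + 5 + 10 = \frac{61}{7} \approx 8.7143$)
$T = 3066$ ($T = \left(30 - 72\right) \left(-33 - 40\right) = \left(-42\right) \left(-73\right) = 3066$)
$\left(M - 70\right) T = \left(\frac{61}{7} - 70\right) 3066 = \left(- \frac{429}{7}\right) 3066 = -187902$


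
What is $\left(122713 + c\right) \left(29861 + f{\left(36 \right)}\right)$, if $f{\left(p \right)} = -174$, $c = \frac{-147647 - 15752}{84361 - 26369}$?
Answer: $\frac{211258893525239}{57992} \approx 3.6429 \cdot 10^{9}$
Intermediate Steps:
$c = - \frac{163399}{57992} \approx -2.8176$
$\left(122713 + c\right) \left(29861 + f{\left(36 \right)}\right) = \left(122713 - \frac{163399}{57992}\right) \left(29861 - 174\right) = \frac{7116208897}{57992} \cdot 29687 = \frac{211258893525239}{57992}$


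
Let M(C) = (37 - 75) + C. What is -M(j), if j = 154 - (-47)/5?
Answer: -627/5 ≈ -125.40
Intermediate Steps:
j = 817/5 (j = 154 - (-47)/5 = 154 - 1*(-47/5) = 154 + 47/5 = 817/5 ≈ 163.40)
M(C) = -38 + C
-M(j) = -(-38 + 817/5) = -1*627/5 = -627/5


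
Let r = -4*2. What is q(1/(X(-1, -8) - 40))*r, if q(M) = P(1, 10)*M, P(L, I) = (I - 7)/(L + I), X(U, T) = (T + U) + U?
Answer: 12/275 ≈ 0.043636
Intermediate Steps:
X(U, T) = T + 2*U
r = -8
P(L, I) = (-7 + I)/(I + L)
q(M) = 3*M/11 (q(M) = ((-7 + 10)/(10 + 1))*M = (3/11)*M = ((1/11)*3)*M = 3*M/11)
q(1/(X(-1, -8) - 40))*r = (3/(11*((-8 + 2*(-1)) - 40)))*(-8) = (3/(11*((-8 - 2) - 40)))*(-8) = (3/(11*(-10 - 40)))*(-8) = ((3/11)/(-50))*(-8) = ((3/11)*(-1/50))*(-8) = -3/550*(-8) = 12/275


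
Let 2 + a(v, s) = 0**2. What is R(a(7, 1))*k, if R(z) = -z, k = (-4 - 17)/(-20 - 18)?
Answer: 21/19 ≈ 1.1053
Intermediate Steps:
a(v, s) = -2 (a(v, s) = -2 + 0**2 = -2 + 0 = -2)
k = 21/38 (k = -21/(-38) = -21*(-1/38) = 21/38 ≈ 0.55263)
R(a(7, 1))*k = -1*(-2)*(21/38) = 2*(21/38) = 21/19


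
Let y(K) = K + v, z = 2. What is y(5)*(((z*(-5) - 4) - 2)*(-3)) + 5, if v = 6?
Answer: 533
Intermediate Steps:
y(K) = 6 + K (y(K) = K + 6 = 6 + K)
y(5)*(((z*(-5) - 4) - 2)*(-3)) + 5 = (6 + 5)*(((2*(-5) - 4) - 2)*(-3)) + 5 = 11*(((-10 - 4) - 2)*(-3)) + 5 = 11*((-14 - 2)*(-3)) + 5 = 11*(-16*(-3)) + 5 = 11*48 + 5 = 528 + 5 = 533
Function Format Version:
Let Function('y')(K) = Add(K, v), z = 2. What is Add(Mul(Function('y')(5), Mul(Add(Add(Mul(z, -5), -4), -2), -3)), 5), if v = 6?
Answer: 533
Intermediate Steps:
Function('y')(K) = Add(6, K) (Function('y')(K) = Add(K, 6) = Add(6, K))
Add(Mul(Function('y')(5), Mul(Add(Add(Mul(z, -5), -4), -2), -3)), 5) = Add(Mul(Add(6, 5), Mul(Add(Add(Mul(2, -5), -4), -2), -3)), 5) = Add(Mul(11, Mul(Add(Add(-10, -4), -2), -3)), 5) = Add(Mul(11, Mul(Add(-14, -2), -3)), 5) = Add(Mul(11, Mul(-16, -3)), 5) = Add(Mul(11, 48), 5) = Add(528, 5) = 533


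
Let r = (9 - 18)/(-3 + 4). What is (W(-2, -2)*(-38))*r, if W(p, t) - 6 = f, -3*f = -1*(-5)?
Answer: 1482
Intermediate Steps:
f = -5/3 (f = -(-1)*(-5)/3 = -1/3*5 = -5/3 ≈ -1.6667)
W(p, t) = 13/3 (W(p, t) = 6 - 5/3 = 13/3)
r = -9 (r = -9/1 = -9*1 = -9)
(W(-2, -2)*(-38))*r = ((13/3)*(-38))*(-9) = -494/3*(-9) = 1482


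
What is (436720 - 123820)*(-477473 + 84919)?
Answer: -122830146600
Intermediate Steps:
(436720 - 123820)*(-477473 + 84919) = 312900*(-392554) = -122830146600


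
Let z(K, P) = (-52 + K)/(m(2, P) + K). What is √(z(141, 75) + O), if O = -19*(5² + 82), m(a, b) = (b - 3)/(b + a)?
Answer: 2*I*√60688201479/10929 ≈ 45.082*I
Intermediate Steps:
m(a, b) = (-3 + b)/(a + b)
O = -2033 (O = -19*(25 + 82) = -19*107 = -2033)
z(K, P) = (-52 + K)/(K + (-3 + P)/(2 + P)) (z(K, P) = (-52 + K)/((-3 + P)/(2 + P) + K) = (-52 + K)/(K + (-3 + P)/(2 + P)))
√(z(141, 75) + O) = √((-52 + 141)*(2 + 75)/(-3 + 75 + 141*(2 + 75)) - 2033) = √(89*77/(-3 + 75 + 141*77) - 2033) = √(89*77/(-3 + 75 + 10857) - 2033) = √(89*77/10929 - 2033) = √((1/10929)*89*77 - 2033) = √(6853/10929 - 2033) = √(-22211804/10929) = 2*I*√60688201479/10929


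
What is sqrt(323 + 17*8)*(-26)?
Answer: -78*sqrt(51) ≈ -557.03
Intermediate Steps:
sqrt(323 + 17*8)*(-26) = sqrt(323 + 136)*(-26) = sqrt(459)*(-26) = (3*sqrt(51))*(-26) = -78*sqrt(51)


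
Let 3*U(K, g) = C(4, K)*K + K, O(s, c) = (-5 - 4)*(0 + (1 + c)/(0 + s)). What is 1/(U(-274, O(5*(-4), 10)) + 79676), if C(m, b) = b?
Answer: 1/104610 ≈ 9.5593e-6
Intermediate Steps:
O(s, c) = -9*(1 + c)/s (O(s, c) = -9*(0 + (1 + c)/s) = -9*(1 + c)/s)
U(K, g) = K/3 + K²/3 (U(K, g) = (K*K + K)/3 = (K² + K)/3 = (K + K²)/3 = K/3 + K²/3)
1/(U(-274, O(5*(-4), 10)) + 79676) = 1/((⅓)*(-274)*(1 - 274) + 79676) = 1/((⅓)*(-274)*(-273) + 79676) = 1/(24934 + 79676) = 1/104610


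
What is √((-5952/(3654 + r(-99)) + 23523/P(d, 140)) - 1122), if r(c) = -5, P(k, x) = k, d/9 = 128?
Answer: I*√33844579602234/175152 ≈ 33.215*I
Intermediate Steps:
d = 1152 (d = 9*128 = 1152)
√((-5952/(3654 + r(-99)) + 23523/P(d, 140)) - 1122) = √((-5952/(3654 - 5) + 23523/1152) - 1122) = √((-5952/3649 + 23523*(1/1152)) - 1122) = √((-5952*1/3649 + 7841/384) - 1122) = √((-5952/3649 + 7841/384) - 1122) = √(26326241/1401216 - 1122) = √(-1545838111/1401216) = I*√33844579602234/175152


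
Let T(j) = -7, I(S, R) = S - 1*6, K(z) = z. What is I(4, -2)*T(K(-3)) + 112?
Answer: 126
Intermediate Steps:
I(S, R) = -6 + S (I(S, R) = S - 6 = -6 + S)
I(4, -2)*T(K(-3)) + 112 = (-6 + 4)*(-7) + 112 = -2*(-7) + 112 = 14 + 112 = 126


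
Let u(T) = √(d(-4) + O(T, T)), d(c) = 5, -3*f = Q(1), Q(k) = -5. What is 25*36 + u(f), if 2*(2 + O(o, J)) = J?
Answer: 900 + √138/6 ≈ 901.96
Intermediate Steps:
f = 5/3 (f = -⅓*(-5) = 5/3 ≈ 1.6667)
O(o, J) = -2 + J/2
u(T) = √(3 + T/2) (u(T) = √(5 + (-2 + T/2)) = √(3 + T/2))
25*36 + u(f) = 25*36 + √(12 + 2*(5/3))/2 = 900 + √(12 + 10/3)/2 = 900 + √(46/3)/2 = 900 + (√138/3)/2 = 900 + √138/6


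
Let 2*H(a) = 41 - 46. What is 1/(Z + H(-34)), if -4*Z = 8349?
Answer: -4/8359 ≈ -0.00047853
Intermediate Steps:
Z = -8349/4 (Z = -¼*8349 = -8349/4 ≈ -2087.3)
H(a) = -5/2 (H(a) = (41 - 46)/2 = (½)*(-5) = -5/2)
1/(Z + H(-34)) = 1/(-8349/4 - 5/2) = 1/(-8359/4) = -4/8359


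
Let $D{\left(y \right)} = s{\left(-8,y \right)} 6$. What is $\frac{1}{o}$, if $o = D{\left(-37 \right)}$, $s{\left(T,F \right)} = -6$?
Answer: $- \frac{1}{36} \approx -0.027778$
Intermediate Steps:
$D{\left(y \right)} = -36$ ($D{\left(y \right)} = \left(-6\right) 6 = -36$)
$o = -36$
$\frac{1}{o} = \frac{1}{-36} = - \frac{1}{36}$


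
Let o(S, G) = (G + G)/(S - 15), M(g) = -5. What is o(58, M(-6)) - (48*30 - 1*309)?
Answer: -48643/43 ≈ -1131.2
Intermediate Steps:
o(S, G) = 2*G/(-15 + S) (o(S, G) = (2*G)/(-15 + S) = 2*G/(-15 + S))
o(58, M(-6)) - (48*30 - 1*309) = 2*(-5)/(-15 + 58) - (48*30 - 1*309) = 2*(-5)/43 - (1440 - 309) = 2*(-5)*(1/43) - 1*1131 = -10/43 - 1131 = -48643/43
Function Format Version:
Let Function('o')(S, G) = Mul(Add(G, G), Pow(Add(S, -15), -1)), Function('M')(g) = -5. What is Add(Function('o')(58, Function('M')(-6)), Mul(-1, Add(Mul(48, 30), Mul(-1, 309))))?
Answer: Rational(-48643, 43) ≈ -1131.2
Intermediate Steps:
Function('o')(S, G) = Mul(2, G, Pow(Add(-15, S), -1)) (Function('o')(S, G) = Mul(Mul(2, G), Pow(Add(-15, S), -1)) = Mul(2, G, Pow(Add(-15, S), -1)))
Add(Function('o')(58, Function('M')(-6)), Mul(-1, Add(Mul(48, 30), Mul(-1, 309)))) = Add(Mul(2, -5, Pow(Add(-15, 58), -1)), Mul(-1, Add(Mul(48, 30), Mul(-1, 309)))) = Add(Mul(2, -5, Pow(43, -1)), Mul(-1, Add(1440, -309))) = Add(Mul(2, -5, Rational(1, 43)), Mul(-1, 1131)) = Add(Rational(-10, 43), -1131) = Rational(-48643, 43)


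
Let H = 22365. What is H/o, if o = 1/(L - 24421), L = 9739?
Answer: -328362930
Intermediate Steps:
o = -1/14682 (o = 1/(9739 - 24421) = 1/(-14682) = -1/14682 ≈ -6.8111e-5)
H/o = 22365/(-1/14682) = 22365*(-14682) = -328362930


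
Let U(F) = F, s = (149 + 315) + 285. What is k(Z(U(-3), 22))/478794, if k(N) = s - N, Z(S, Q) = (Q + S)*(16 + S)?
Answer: 251/239397 ≈ 0.0010485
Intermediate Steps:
s = 749 (s = 464 + 285 = 749)
Z(S, Q) = (16 + S)*(Q + S)
k(N) = 749 - N
k(Z(U(-3), 22))/478794 = (749 - ((-3)**2 + 16*22 + 16*(-3) + 22*(-3)))/478794 = (749 - (9 + 352 - 48 - 66))*(1/478794) = (749 - 1*247)*(1/478794) = (749 - 247)*(1/478794) = 502*(1/478794) = 251/239397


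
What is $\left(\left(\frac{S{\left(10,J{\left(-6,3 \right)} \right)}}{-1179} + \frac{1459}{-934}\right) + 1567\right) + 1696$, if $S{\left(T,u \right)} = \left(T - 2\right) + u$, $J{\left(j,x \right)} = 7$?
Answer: $\frac{1197145249}{367062} \approx 3261.4$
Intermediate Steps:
$S{\left(T,u \right)} = -2 + T + u$ ($S{\left(T,u \right)} = \left(-2 + T\right) + u = -2 + T + u$)
$\left(\left(\frac{S{\left(10,J{\left(-6,3 \right)} \right)}}{-1179} + \frac{1459}{-934}\right) + 1567\right) + 1696 = \left(\left(\frac{-2 + 10 + 7}{-1179} + \frac{1459}{-934}\right) + 1567\right) + 1696 = \left(\left(15 \left(- \frac{1}{1179}\right) + 1459 \left(- \frac{1}{934}\right)\right) + 1567\right) + 1696 = \left(\left(- \frac{5}{393} - \frac{1459}{934}\right) + 1567\right) + 1696 = \left(- \frac{578057}{367062} + 1567\right) + 1696 = \frac{574608097}{367062} + 1696 = \frac{1197145249}{367062}$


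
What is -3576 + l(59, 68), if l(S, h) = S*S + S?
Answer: -36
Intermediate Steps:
l(S, h) = S + S² (l(S, h) = S² + S = S + S²)
-3576 + l(59, 68) = -3576 + 59*(1 + 59) = -3576 + 59*60 = -3576 + 3540 = -36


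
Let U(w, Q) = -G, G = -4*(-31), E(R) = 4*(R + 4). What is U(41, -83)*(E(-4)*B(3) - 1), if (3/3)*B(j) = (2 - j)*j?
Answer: 124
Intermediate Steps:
B(j) = j*(2 - j) (B(j) = (2 - j)*j = j*(2 - j))
E(R) = 16 + 4*R (E(R) = 4*(4 + R) = 16 + 4*R)
G = 124
U(w, Q) = -124 (U(w, Q) = -1*124 = -124)
U(41, -83)*(E(-4)*B(3) - 1) = -124*((16 + 4*(-4))*(3*(2 - 1*3)) - 1) = -124*((16 - 16)*(3*(2 - 3)) - 1) = -124*(0*(3*(-1)) - 1) = -124*(0*(-3) - 1) = -124*(0 - 1) = -124*(-1) = 124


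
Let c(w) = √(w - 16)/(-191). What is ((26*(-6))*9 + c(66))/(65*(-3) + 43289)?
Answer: -702/21547 - 5*√2/8230954 ≈ -0.032581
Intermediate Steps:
c(w) = -√(-16 + w)/191 (c(w) = √(-16 + w)*(-1/191) = -√(-16 + w)/191)
((26*(-6))*9 + c(66))/(65*(-3) + 43289) = ((26*(-6))*9 - √(-16 + 66)/191)/(65*(-3) + 43289) = (-156*9 - 5*√2/191)/(-195 + 43289) = (-1404 - 5*√2/191)/43094 = (-1404 - 5*√2/191)*(1/43094) = -702/21547 - 5*√2/8230954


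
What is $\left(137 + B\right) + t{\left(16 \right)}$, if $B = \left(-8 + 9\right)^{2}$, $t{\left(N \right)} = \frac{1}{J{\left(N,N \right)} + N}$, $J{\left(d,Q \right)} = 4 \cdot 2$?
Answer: $\frac{3313}{24} \approx 138.04$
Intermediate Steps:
$J{\left(d,Q \right)} = 8$
$t{\left(N \right)} = \frac{1}{8 + N}$
$B = 1$ ($B = 1^{2} = 1$)
$\left(137 + B\right) + t{\left(16 \right)} = \left(137 + 1\right) + \frac{1}{8 + 16} = 138 + \frac{1}{24} = \frac{3313}{24}$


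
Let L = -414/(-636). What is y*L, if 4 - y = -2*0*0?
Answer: 138/53 ≈ 2.6038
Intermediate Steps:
L = 69/106 (L = -414*(-1/636) = 69/106 ≈ 0.65094)
y = 4 (y = 4 - (-2*0)*0 = 4 - 0*0 = 4 - 1*0 = 4 + 0 = 4)
y*L = 4*(69/106) = 138/53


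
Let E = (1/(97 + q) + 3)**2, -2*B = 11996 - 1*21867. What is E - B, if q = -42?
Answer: -29804663/6050 ≈ -4926.4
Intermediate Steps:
B = 9871/2 (B = -(11996 - 1*21867)/2 = -(11996 - 21867)/2 = -1/2*(-9871) = 9871/2 ≈ 4935.5)
E = 27556/3025 (E = (1/(97 - 42) + 3)**2 = (1/55 + 3)**2 = (166/55)**2 = 27556/3025 ≈ 9.1094)
E - B = 27556/3025 - 1*9871/2 = 27556/3025 - 9871/2 = -29804663/6050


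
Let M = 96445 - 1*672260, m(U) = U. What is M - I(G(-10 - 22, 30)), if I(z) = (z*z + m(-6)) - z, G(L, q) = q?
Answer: -576679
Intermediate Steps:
M = -575815 (M = 96445 - 672260 = -575815)
I(z) = -6 + z² - z (I(z) = (z*z - 6) - z = (z² - 6) - z = (-6 + z²) - z = -6 + z² - z)
M - I(G(-10 - 22, 30)) = -575815 - (-6 + 30² - 1*30) = -575815 - (-6 + 900 - 30) = -575815 - 1*864 = -575815 - 864 = -576679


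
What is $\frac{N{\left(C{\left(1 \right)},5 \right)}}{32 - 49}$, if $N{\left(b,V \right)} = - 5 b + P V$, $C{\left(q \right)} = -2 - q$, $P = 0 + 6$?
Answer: $- \frac{45}{17} \approx -2.6471$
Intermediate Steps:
$P = 6$
$N{\left(b,V \right)} = - 5 b + 6 V$
$\frac{N{\left(C{\left(1 \right)},5 \right)}}{32 - 49} = \frac{- 5 \left(-2 - 1\right) + 6 \cdot 5}{32 - 49} = \frac{- 5 \left(-2 - 1\right) + 30}{-17} = - \frac{\left(-5\right) \left(-3\right) + 30}{17} = - \frac{15 + 30}{17} = \left(- \frac{1}{17}\right) 45 = - \frac{45}{17}$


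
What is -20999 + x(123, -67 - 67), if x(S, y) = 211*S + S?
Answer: 5077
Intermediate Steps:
x(S, y) = 212*S
-20999 + x(123, -67 - 67) = -20999 + 212*123 = -20999 + 26076 = 5077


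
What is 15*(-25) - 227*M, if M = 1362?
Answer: -309549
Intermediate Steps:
15*(-25) - 227*M = 15*(-25) - 227*1362 = -375 - 309174 = -309549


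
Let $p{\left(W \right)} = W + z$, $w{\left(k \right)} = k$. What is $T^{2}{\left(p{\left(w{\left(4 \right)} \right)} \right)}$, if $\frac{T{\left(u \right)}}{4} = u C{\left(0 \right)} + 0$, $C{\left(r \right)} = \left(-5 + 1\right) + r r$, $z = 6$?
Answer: $25600$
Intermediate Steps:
$p{\left(W \right)} = 6 + W$ ($p{\left(W \right)} = W + 6 = 6 + W$)
$C{\left(r \right)} = -4 + r^{2}$
$T{\left(u \right)} = - 16 u$ ($T{\left(u \right)} = 4 \left(u \left(-4 + 0^{2}\right) + 0\right) = 4 \left(u \left(-4 + 0\right) + 0\right) = 4 \left(u \left(-4\right) + 0\right) = 4 \left(- 4 u + 0\right) = 4 \left(- 4 u\right) = - 16 u$)
$T^{2}{\left(p{\left(w{\left(4 \right)} \right)} \right)} = \left(- 16 \left(6 + 4\right)\right)^{2} = \left(\left(-16\right) 10\right)^{2} = \left(-160\right)^{2} = 25600$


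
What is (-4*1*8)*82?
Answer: -2624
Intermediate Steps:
(-4*1*8)*82 = -4*8*82 = -32*82 = -2624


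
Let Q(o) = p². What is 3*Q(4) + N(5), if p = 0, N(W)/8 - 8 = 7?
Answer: 120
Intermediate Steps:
N(W) = 120 (N(W) = 64 + 8*7 = 64 + 56 = 120)
Q(o) = 0 (Q(o) = 0² = 0)
3*Q(4) + N(5) = 3*0 + 120 = 0 + 120 = 120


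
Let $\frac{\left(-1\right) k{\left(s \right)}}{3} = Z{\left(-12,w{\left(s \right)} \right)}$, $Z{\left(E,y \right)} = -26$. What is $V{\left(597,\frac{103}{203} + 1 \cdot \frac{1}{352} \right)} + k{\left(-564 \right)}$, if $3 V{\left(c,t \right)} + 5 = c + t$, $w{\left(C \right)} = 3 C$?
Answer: $\frac{59059115}{214368} \approx 275.5$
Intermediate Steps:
$k{\left(s \right)} = 78$ ($k{\left(s \right)} = \left(-3\right) \left(-26\right) = 78$)
$V{\left(c,t \right)} = - \frac{5}{3} + \frac{c}{3} + \frac{t}{3}$ ($V{\left(c,t \right)} = - \frac{5}{3} + \frac{c + t}{3} = - \frac{5}{3} + \left(\frac{c}{3} + \frac{t}{3}\right) = - \frac{5}{3} + \frac{c}{3} + \frac{t}{3}$)
$V{\left(597,\frac{103}{203} + 1 \cdot \frac{1}{352} \right)} + k{\left(-564 \right)} = \left(- \frac{5}{3} + \frac{1}{3} \cdot 597 + \frac{\frac{103}{203} + 1 \cdot \frac{1}{352}}{3}\right) + 78 = \left(- \frac{5}{3} + 199 + \frac{103 \cdot \frac{1}{203} + 1 \cdot \frac{1}{352}}{3}\right) + 78 = \left(- \frac{5}{3} + 199 + \frac{\frac{103}{203} + \frac{1}{352}}{3}\right) + 78 = \left(- \frac{5}{3} + 199 + \frac{1}{3} \cdot \frac{36459}{71456}\right) + 78 = \left(- \frac{5}{3} + 199 + \frac{12153}{71456}\right) + 78 = \frac{42338411}{214368} + 78 = \frac{59059115}{214368}$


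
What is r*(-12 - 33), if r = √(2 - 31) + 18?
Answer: -810 - 45*I*√29 ≈ -810.0 - 242.33*I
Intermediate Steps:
r = 18 + I*√29 (r = √(-29) + 18 = I*√29 + 18 = 18 + I*√29 ≈ 18.0 + 5.3852*I)
r*(-12 - 33) = (18 + I*√29)*(-12 - 33) = (18 + I*√29)*(-45) = -810 - 45*I*√29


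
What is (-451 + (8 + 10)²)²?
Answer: 16129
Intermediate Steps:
(-451 + (8 + 10)²)² = (-451 + 18²)² = (-451 + 324)² = (-127)² = 16129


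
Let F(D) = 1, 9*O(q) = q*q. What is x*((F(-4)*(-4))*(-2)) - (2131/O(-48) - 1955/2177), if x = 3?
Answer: 9236781/557312 ≈ 16.574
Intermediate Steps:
O(q) = q²/9 (O(q) = (q*q)/9 = q²/9)
x*((F(-4)*(-4))*(-2)) - (2131/O(-48) - 1955/2177) = 3*((1*(-4))*(-2)) - (2131/(((⅑)*(-48)²)) - 1955/2177) = 3*(-4*(-2)) - (2131/(((⅑)*2304)) - 1955*1/2177) = 3*8 - (2131/256 - 1955/2177) = 24 - (2131*(1/256) - 1955/2177) = 24 - (2131/256 - 1955/2177) = 24 - 1*4138707/557312 = 24 - 4138707/557312 = 9236781/557312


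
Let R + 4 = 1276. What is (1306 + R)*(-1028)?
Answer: -2650184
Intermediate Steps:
R = 1272 (R = -4 + 1276 = 1272)
(1306 + R)*(-1028) = (1306 + 1272)*(-1028) = 2578*(-1028) = -2650184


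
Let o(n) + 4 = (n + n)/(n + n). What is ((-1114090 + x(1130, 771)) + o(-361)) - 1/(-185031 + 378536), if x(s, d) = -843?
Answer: -215745690681/193505 ≈ -1.1149e+6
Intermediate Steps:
o(n) = -3 (o(n) = -4 + (n + n)/(n + n) = -4 + (2*n)/((2*n)) = -4 + (2*n)*(1/(2*n)) = -4 + 1 = -3)
((-1114090 + x(1130, 771)) + o(-361)) - 1/(-185031 + 378536) = ((-1114090 - 843) - 3) - 1/(-185031 + 378536) = (-1114933 - 3) - 1/193505 = -1114936 - 1*1/193505 = -1114936 - 1/193505 = -215745690681/193505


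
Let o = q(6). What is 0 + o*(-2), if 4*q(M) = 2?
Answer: -1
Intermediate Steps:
q(M) = 1/2 (q(M) = (1/4)*2 = 1/2)
o = 1/2 ≈ 0.50000
0 + o*(-2) = 0 + (1/2)*(-2) = 0 - 1 = -1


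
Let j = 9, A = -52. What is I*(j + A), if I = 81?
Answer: -3483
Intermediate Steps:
I*(j + A) = 81*(9 - 52) = 81*(-43) = -3483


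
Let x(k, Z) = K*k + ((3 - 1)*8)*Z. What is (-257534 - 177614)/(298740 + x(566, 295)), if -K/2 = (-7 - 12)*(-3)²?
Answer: -108787/124258 ≈ -0.87549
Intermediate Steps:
K = 342 (K = -2*(-7 - 12)*(-3)² = -(-38)*9 = -2*(-171) = 342)
x(k, Z) = 16*Z + 342*k (x(k, Z) = 342*k + ((3 - 1)*8)*Z = 342*k + (2*8)*Z = 342*k + 16*Z = 16*Z + 342*k)
(-257534 - 177614)/(298740 + x(566, 295)) = (-257534 - 177614)/(298740 + (16*295 + 342*566)) = -435148/(298740 + (4720 + 193572)) = -435148/(298740 + 198292) = -435148/497032 = -435148*1/497032 = -108787/124258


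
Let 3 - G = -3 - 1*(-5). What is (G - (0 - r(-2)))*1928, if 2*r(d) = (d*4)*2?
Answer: -13496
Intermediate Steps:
r(d) = 4*d (r(d) = ((d*4)*2)/2 = ((4*d)*2)/2 = (8*d)/2 = 4*d)
G = 1 (G = 3 - (-3 - 1*(-5)) = 3 - (-3 + 5) = 3 - 1*2 = 3 - 2 = 1)
(G - (0 - r(-2)))*1928 = (1 - (0 - 4*(-2)))*1928 = (1 - (0 - 1*(-8)))*1928 = (1 - (0 + 8))*1928 = (1 - 1*8)*1928 = (1 - 8)*1928 = -7*1928 = -13496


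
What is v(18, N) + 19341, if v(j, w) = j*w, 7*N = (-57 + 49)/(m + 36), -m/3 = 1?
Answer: 1489209/77 ≈ 19340.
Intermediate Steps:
m = -3 (m = -3*1 = -3)
N = -8/231 (N = ((-57 + 49)/(-3 + 36))/7 = (-8/33)/7 = (-8*1/33)/7 = (⅐)*(-8/33) = -8/231 ≈ -0.034632)
v(18, N) + 19341 = 18*(-8/231) + 19341 = -48/77 + 19341 = 1489209/77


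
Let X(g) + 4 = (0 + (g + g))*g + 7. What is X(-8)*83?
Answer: 10873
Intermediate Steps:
X(g) = 3 + 2*g**2 (X(g) = -4 + ((0 + (g + g))*g + 7) = -4 + ((0 + 2*g)*g + 7) = -4 + ((2*g)*g + 7) = -4 + (2*g**2 + 7) = -4 + (7 + 2*g**2) = 3 + 2*g**2)
X(-8)*83 = (3 + 2*(-8)**2)*83 = (3 + 2*64)*83 = (3 + 128)*83 = 131*83 = 10873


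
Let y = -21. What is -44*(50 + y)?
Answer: -1276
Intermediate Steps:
-44*(50 + y) = -44*(50 - 21) = -44*29 = -1276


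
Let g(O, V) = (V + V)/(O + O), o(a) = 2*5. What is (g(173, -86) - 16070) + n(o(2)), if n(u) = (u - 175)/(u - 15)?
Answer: -2774487/173 ≈ -16038.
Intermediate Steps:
o(a) = 10
n(u) = (-175 + u)/(-15 + u)
g(O, V) = V/O (g(O, V) = (2*V)/((2*O)) = (2*V)*(1/(2*O)) = V/O)
(g(173, -86) - 16070) + n(o(2)) = (-86/173 - 16070) + (-175 + 10)/(-15 + 10) = (-86*1/173 - 16070) - 165/(-5) = (-86/173 - 16070) - ⅕*(-165) = -2780196/173 + 33 = -2774487/173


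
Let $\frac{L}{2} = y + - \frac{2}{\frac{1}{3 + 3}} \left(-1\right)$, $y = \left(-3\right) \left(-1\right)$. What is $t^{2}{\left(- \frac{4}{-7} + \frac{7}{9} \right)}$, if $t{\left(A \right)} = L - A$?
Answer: $\frac{3258025}{3969} \approx 820.87$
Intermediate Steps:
$y = 3$
$L = 30$ ($L = 2 \left(3 + - \frac{2}{\frac{1}{3 + 3}} \left(-1\right)\right) = 2 \left(3 + - \frac{2}{\frac{1}{6}} \left(-1\right)\right) = 2 \left(3 + - 2 \frac{1}{\frac{1}{6}} \left(-1\right)\right) = 2 \left(3 + \left(-2\right) 6 \left(-1\right)\right) = 2 \left(3 - -12\right) = 2 \left(3 + 12\right) = 2 \cdot 15 = 30$)
$t{\left(A \right)} = 30 - A$
$t^{2}{\left(- \frac{4}{-7} + \frac{7}{9} \right)} = \left(30 - \left(- \frac{4}{-7} + \frac{7}{9}\right)\right)^{2} = \left(30 - \left(\left(-4\right) \left(- \frac{1}{7}\right) + 7 \cdot \frac{1}{9}\right)\right)^{2} = \left(30 - \left(\frac{4}{7} + \frac{7}{9}\right)\right)^{2} = \left(30 - \frac{85}{63}\right)^{2} = \left(\frac{1805}{63}\right)^{2} = \frac{3258025}{3969}$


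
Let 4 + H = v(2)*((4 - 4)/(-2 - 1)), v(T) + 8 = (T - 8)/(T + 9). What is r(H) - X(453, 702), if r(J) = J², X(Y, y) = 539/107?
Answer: 1173/107 ≈ 10.963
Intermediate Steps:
X(Y, y) = 539/107 (X(Y, y) = 539*(1/107) = 539/107)
v(T) = -8 + (-8 + T)/(9 + T) (v(T) = -8 + (T - 8)/(T + 9) = -8 + (-8 + T)/(9 + T))
H = -4 (H = -4 + ((-80 - 7*2)/(9 + 2))*((4 - 4)/(-2 - 1)) = -4 + ((-80 - 14)/11)*(0/(-3)) = -4 + ((1/11)*(-94))*(0*(-⅓)) = -4 - 94/11*0 = -4 + 0 = -4)
r(H) - X(453, 702) = (-4)² - 1*539/107 = 16 - 539/107 = 1173/107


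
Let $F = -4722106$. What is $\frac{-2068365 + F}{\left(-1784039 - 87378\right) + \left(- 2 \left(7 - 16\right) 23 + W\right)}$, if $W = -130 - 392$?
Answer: $\frac{6790471}{1871525} \approx 3.6283$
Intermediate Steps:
$W = -522$
$\frac{-2068365 + F}{\left(-1784039 - 87378\right) + \left(- 2 \left(7 - 16\right) 23 + W\right)} = \frac{-2068365 - 4722106}{\left(-1784039 - 87378\right) - \left(522 - - 2 \left(7 - 16\right) 23\right)} = - \frac{6790471}{\left(-1784039 - 87378\right) - \left(522 - \left(-2\right) \left(-9\right) 23\right)} = - \frac{6790471}{-1871417 + \left(18 \cdot 23 - 522\right)} = - \frac{6790471}{-1871417 + \left(414 - 522\right)} = - \frac{6790471}{-1871417 - 108} = - \frac{6790471}{-1871525} = \left(-6790471\right) \left(- \frac{1}{1871525}\right) = \frac{6790471}{1871525}$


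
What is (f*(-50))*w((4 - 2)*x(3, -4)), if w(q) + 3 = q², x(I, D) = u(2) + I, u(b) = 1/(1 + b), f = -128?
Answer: 2387200/9 ≈ 2.6524e+5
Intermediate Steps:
x(I, D) = ⅓ + I (x(I, D) = 1/(1 + 2) + I = 1/3 + I = ⅓ + I)
w(q) = -3 + q²
(f*(-50))*w((4 - 2)*x(3, -4)) = (-128*(-50))*(-3 + ((4 - 2)*(⅓ + 3))²) = 6400*(-3 + (2*(10/3))²) = 6400*(-3 + (20/3)²) = 6400*(-3 + 400/9) = 6400*(373/9) = 2387200/9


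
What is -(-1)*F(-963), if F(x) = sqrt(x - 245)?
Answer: 2*I*sqrt(302) ≈ 34.756*I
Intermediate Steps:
F(x) = sqrt(-245 + x)
-(-1)*F(-963) = -(-1)*sqrt(-245 - 963) = -(-1)*sqrt(-1208) = -(-1)*2*I*sqrt(302) = -(-2)*I*sqrt(302) = 2*I*sqrt(302)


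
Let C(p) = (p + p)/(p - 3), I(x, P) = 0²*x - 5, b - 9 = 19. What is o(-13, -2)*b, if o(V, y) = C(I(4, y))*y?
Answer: -70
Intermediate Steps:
b = 28 (b = 9 + 19 = 28)
I(x, P) = -5 (I(x, P) = 0*x - 5 = 0 - 5 = -5)
C(p) = 2*p/(-3 + p) (C(p) = (2*p)/(-3 + p) = 2*p/(-3 + p))
o(V, y) = 5*y/4 (o(V, y) = (2*(-5)/(-3 - 5))*y = (2*(-5)/(-8))*y = (2*(-5)*(-⅛))*y = 5*y/4)
o(-13, -2)*b = ((5/4)*(-2))*28 = -5/2*28 = -70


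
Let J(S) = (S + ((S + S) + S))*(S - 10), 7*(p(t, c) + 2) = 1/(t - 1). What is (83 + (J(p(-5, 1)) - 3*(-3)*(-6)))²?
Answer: 3104049796/194481 ≈ 15961.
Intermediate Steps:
p(t, c) = -2 + 1/(7*(-1 + t)) (p(t, c) = -2 + 1/(7*(t - 1)) = -2 + 1/(7*(-1 + t)))
J(S) = 4*S*(-10 + S) (J(S) = (S + (2*S + S))*(-10 + S) = (S + 3*S)*(-10 + S) = (4*S)*(-10 + S) = 4*S*(-10 + S))
(83 + (J(p(-5, 1)) - 3*(-3)*(-6)))² = (83 + (4*((15 - 14*(-5))/(7*(-1 - 5)))*(-10 + (15 - 14*(-5))/(7*(-1 - 5))) - 3*(-3)*(-6)))² = (83 + (4*((⅐)*(15 + 70)/(-6))*(-10 + (⅐)*(15 + 70)/(-6)) + 9*(-6)))² = (83 + (4*((⅐)*(-⅙)*85)*(-10 + (⅐)*(-⅙)*85) - 54))² = (83 + (4*(-85/42)*(-10 - 85/42) - 54))² = (83 + (4*(-85/42)*(-505/42) - 54))² = (83 + (42925/441 - 54))² = (83 + 19111/441)² = (55714/441)² = 3104049796/194481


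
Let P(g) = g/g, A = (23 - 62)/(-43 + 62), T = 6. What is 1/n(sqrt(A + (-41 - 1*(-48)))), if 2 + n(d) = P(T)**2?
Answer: -1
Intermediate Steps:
A = -39/19 ≈ -2.0526
P(g) = 1
n(d) = -1 (n(d) = -2 + 1**2 = -2 + 1 = -1)
1/n(sqrt(A + (-41 - 1*(-48)))) = 1/(-1) = -1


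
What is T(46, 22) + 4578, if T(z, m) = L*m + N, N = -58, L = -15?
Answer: 4190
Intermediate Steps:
T(z, m) = -58 - 15*m (T(z, m) = -15*m - 58 = -58 - 15*m)
T(46, 22) + 4578 = (-58 - 15*22) + 4578 = (-58 - 330) + 4578 = -388 + 4578 = 4190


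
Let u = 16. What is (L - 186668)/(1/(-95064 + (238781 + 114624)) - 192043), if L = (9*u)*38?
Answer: 23405177918/24806290331 ≈ 0.94352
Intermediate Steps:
L = 5472 (L = (9*16)*38 = 144*38 = 5472)
(L - 186668)/(1/(-95064 + (238781 + 114624)) - 192043) = (5472 - 186668)/(1/(-95064 + (238781 + 114624)) - 192043) = -181196/(1/(-95064 + 353405) - 192043) = -181196/(1/258341 - 192043) = -181196/(-49612580662/258341) = -181196*(-258341/49612580662) = 23405177918/24806290331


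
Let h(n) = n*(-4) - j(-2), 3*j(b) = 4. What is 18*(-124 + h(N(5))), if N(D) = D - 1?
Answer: -2544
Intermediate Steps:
N(D) = -1 + D
j(b) = 4/3 (j(b) = (1/3)*4 = 4/3)
h(n) = -4/3 - 4*n (h(n) = n*(-4) - 1*4/3 = -4*n - 4/3 = -4/3 - 4*n)
18*(-124 + h(N(5))) = 18*(-124 + (-4/3 - 4*(-1 + 5))) = 18*(-124 + (-4/3 - 4*4)) = 18*(-124 + (-4/3 - 16)) = 18*(-124 - 52/3) = 18*(-424/3) = -2544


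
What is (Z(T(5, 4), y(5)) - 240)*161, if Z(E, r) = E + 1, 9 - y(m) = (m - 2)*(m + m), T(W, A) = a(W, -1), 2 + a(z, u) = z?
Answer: -37996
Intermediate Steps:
a(z, u) = -2 + z
T(W, A) = -2 + W
y(m) = 9 - 2*m*(-2 + m) (y(m) = 9 - (m - 2)*(m + m) = 9 - (-2 + m)*2*m = 9 - 2*m*(-2 + m))
Z(E, r) = 1 + E
(Z(T(5, 4), y(5)) - 240)*161 = ((1 + (-2 + 5)) - 240)*161 = ((1 + 3) - 240)*161 = (4 - 240)*161 = -236*161 = -37996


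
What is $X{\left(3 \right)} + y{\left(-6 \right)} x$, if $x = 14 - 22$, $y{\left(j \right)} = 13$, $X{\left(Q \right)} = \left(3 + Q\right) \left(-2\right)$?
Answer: $-116$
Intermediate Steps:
$X{\left(Q \right)} = -6 - 2 Q$
$x = -8$
$X{\left(3 \right)} + y{\left(-6 \right)} x = \left(-6 - 6\right) + 13 \left(-8\right) = \left(-6 - 6\right) - 104 = -12 - 104 = -116$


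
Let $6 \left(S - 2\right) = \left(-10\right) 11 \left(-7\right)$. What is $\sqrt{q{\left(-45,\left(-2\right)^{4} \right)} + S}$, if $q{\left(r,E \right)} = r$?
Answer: $\frac{16 \sqrt{3}}{3} \approx 9.2376$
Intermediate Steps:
$S = \frac{391}{3}$ ($S = 2 + \frac{\left(-10\right) 11 \left(-7\right)}{6} = 2 + \frac{\left(-110\right) \left(-7\right)}{6} = 2 + \frac{1}{6} \cdot 770 = 2 + \frac{385}{3} = \frac{391}{3} \approx 130.33$)
$\sqrt{q{\left(-45,\left(-2\right)^{4} \right)} + S} = \sqrt{-45 + \frac{391}{3}} = \sqrt{\frac{256}{3}} = \frac{16 \sqrt{3}}{3}$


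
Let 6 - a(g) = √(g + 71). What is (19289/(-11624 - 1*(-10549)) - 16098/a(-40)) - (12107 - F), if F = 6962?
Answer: -26316584/1075 - 16098*√31/5 ≈ -42407.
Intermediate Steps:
a(g) = 6 - √(71 + g) (a(g) = 6 - √(g + 71) = 6 - √(71 + g))
(19289/(-11624 - 1*(-10549)) - 16098/a(-40)) - (12107 - F) = (19289/(-11624 - 1*(-10549)) - 16098/(6 - √(71 - 40))) - (12107 - 1*6962) = (19289/(-11624 + 10549) - 16098/(6 - √31)) - (12107 - 6962) = (19289/(-1075) - 16098/(6 - √31)) - 1*5145 = (19289*(-1/1075) - 16098/(6 - √31)) - 5145 = (-19289/1075 - 16098/(6 - √31)) - 5145 = -5550164/1075 - 16098/(6 - √31)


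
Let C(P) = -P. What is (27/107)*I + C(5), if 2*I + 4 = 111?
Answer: 17/2 ≈ 8.5000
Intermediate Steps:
I = 107/2 (I = -2 + (½)*111 = -2 + 111/2 = 107/2 ≈ 53.500)
(27/107)*I + C(5) = (27/107)*(107/2) - 1*5 = (27*(1/107))*(107/2) - 5 = (27/107)*(107/2) - 5 = 27/2 - 5 = 17/2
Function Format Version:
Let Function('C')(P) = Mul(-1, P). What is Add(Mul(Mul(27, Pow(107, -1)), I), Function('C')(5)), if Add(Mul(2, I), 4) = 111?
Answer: Rational(17, 2) ≈ 8.5000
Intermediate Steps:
I = Rational(107, 2) (I = Add(-2, Mul(Rational(1, 2), 111)) = Add(-2, Rational(111, 2)) = Rational(107, 2) ≈ 53.500)
Add(Mul(Mul(27, Pow(107, -1)), I), Function('C')(5)) = Add(Mul(Mul(27, Pow(107, -1)), Rational(107, 2)), Mul(-1, 5)) = Add(Mul(Mul(27, Rational(1, 107)), Rational(107, 2)), -5) = Add(Mul(Rational(27, 107), Rational(107, 2)), -5) = Add(Rational(27, 2), -5) = Rational(17, 2)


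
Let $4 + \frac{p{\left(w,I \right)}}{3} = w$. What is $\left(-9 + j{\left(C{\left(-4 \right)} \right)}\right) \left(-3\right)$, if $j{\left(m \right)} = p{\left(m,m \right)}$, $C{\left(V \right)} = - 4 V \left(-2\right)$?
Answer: $351$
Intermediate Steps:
$C{\left(V \right)} = 8 V$
$p{\left(w,I \right)} = -12 + 3 w$
$j{\left(m \right)} = -12 + 3 m$
$\left(-9 + j{\left(C{\left(-4 \right)} \right)}\right) \left(-3\right) = \left(-9 + \left(-12 + 3 \cdot 8 \left(-4\right)\right)\right) \left(-3\right) = \left(-9 + \left(-12 + 3 \left(-32\right)\right)\right) \left(-3\right) = \left(-9 - 108\right) \left(-3\right) = \left(-117\right) \left(-3\right) = 351$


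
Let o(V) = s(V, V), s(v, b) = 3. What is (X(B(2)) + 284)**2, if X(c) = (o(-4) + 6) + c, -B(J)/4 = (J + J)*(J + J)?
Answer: 52441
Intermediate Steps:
o(V) = 3
B(J) = -16*J**2 (B(J) = -4*(J + J)*(J + J) = -4*2*J*2*J = -16*J**2)
X(c) = 9 + c (X(c) = (3 + 6) + c = 9 + c)
(X(B(2)) + 284)**2 = ((9 - 16*2**2) + 284)**2 = ((9 - 16*4) + 284)**2 = ((9 - 64) + 284)**2 = (-55 + 284)**2 = 229**2 = 52441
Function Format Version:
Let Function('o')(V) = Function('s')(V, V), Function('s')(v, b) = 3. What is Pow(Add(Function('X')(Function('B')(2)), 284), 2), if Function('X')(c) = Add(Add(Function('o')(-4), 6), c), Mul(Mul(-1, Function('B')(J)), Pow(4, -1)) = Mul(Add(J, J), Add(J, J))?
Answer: 52441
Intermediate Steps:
Function('o')(V) = 3
Function('B')(J) = Mul(-16, Pow(J, 2)) (Function('B')(J) = Mul(-4, Mul(Add(J, J), Add(J, J))) = Mul(-4, Mul(Mul(2, J), Mul(2, J))) = Mul(-4, Mul(4, Pow(J, 2))) = Mul(-16, Pow(J, 2)))
Function('X')(c) = Add(9, c) (Function('X')(c) = Add(Add(3, 6), c) = Add(9, c))
Pow(Add(Function('X')(Function('B')(2)), 284), 2) = Pow(Add(Add(9, Mul(-16, Pow(2, 2))), 284), 2) = Pow(Add(Add(9, Mul(-16, 4)), 284), 2) = Pow(Add(Add(9, -64), 284), 2) = Pow(Add(-55, 284), 2) = Pow(229, 2) = 52441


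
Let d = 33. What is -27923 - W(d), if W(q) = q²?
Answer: -29012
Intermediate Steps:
-27923 - W(d) = -27923 - 1*33² = -27923 - 1*1089 = -27923 - 1089 = -29012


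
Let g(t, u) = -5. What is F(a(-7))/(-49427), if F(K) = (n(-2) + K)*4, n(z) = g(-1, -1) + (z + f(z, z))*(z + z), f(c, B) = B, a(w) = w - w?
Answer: -44/49427 ≈ -0.00089020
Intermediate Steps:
a(w) = 0
n(z) = -5 + 4*z² (n(z) = -5 + (z + z)*(z + z) = -5 + (2*z)*(2*z) = -5 + 4*z²)
F(K) = 44 + 4*K (F(K) = ((-5 + 4*(-2)²) + K)*4 = ((-5 + 4*4) + K)*4 = ((-5 + 16) + K)*4 = (11 + K)*4 = 44 + 4*K)
F(a(-7))/(-49427) = (44 + 4*0)/(-49427) = (44 + 0)*(-1/49427) = 44*(-1/49427) = -44/49427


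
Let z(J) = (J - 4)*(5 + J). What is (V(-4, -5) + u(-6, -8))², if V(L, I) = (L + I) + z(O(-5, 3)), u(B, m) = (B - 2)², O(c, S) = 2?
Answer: 1681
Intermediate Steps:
u(B, m) = (-2 + B)²
z(J) = (-4 + J)*(5 + J)
V(L, I) = -14 + I + L (V(L, I) = (L + I) + (-20 + 2 + 2²) = (I + L) + (-20 + 2 + 4) = (I + L) - 14 = -14 + I + L)
(V(-4, -5) + u(-6, -8))² = ((-14 - 5 - 4) + (-2 - 6)²)² = (-23 + (-8)²)² = (-23 + 64)² = 41² = 1681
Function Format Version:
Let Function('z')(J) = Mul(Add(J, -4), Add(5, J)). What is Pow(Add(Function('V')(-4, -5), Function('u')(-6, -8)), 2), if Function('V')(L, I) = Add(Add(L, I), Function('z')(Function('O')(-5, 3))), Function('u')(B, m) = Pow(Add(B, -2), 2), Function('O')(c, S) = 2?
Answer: 1681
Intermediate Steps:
Function('u')(B, m) = Pow(Add(-2, B), 2)
Function('z')(J) = Mul(Add(-4, J), Add(5, J))
Function('V')(L, I) = Add(-14, I, L) (Function('V')(L, I) = Add(Add(L, I), Add(-20, 2, Pow(2, 2))) = Add(Add(I, L), Add(-20, 2, 4)) = Add(Add(I, L), -14) = Add(-14, I, L))
Pow(Add(Function('V')(-4, -5), Function('u')(-6, -8)), 2) = Pow(Add(Add(-14, -5, -4), Pow(Add(-2, -6), 2)), 2) = Pow(Add(-23, Pow(-8, 2)), 2) = Pow(Add(-23, 64), 2) = Pow(41, 2) = 1681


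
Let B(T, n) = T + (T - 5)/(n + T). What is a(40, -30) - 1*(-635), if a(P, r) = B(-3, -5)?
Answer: 633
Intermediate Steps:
B(T, n) = T + (-5 + T)/(T + n)
a(P, r) = -2 (a(P, r) = (-5 - 3 + (-3)² - 3*(-5))/(-3 - 5) = (-5 - 3 + 9 + 15)/(-8) = -⅛*16 = -2)
a(40, -30) - 1*(-635) = -2 - 1*(-635) = -2 + 635 = 633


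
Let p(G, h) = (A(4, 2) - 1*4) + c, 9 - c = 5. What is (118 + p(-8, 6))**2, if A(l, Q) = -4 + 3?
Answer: 13689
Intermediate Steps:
A(l, Q) = -1
c = 4 (c = 9 - 1*5 = 9 - 5 = 4)
p(G, h) = -1 (p(G, h) = (-1 - 1*4) + 4 = (-1 - 4) + 4 = -5 + 4 = -1)
(118 + p(-8, 6))**2 = (118 - 1)**2 = 117**2 = 13689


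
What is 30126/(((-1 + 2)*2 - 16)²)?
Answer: 15063/98 ≈ 153.70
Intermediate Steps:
30126/(((-1 + 2)*2 - 16)²) = 30126/((1*2 - 16)²) = 30126/((2 - 16)²) = 30126/((-14)²) = 30126/196 = 30126*(1/196) = 15063/98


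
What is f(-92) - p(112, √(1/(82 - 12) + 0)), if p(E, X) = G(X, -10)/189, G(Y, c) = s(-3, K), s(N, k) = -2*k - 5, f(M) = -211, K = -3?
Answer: -39880/189 ≈ -211.01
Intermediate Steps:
s(N, k) = -5 - 2*k
G(Y, c) = 1 (G(Y, c) = -5 - 2*(-3) = -5 + 6 = 1)
p(E, X) = 1/189
f(-92) - p(112, √(1/(82 - 12) + 0)) = -211 - 1*1/189 = -211 - 1/189 = -39880/189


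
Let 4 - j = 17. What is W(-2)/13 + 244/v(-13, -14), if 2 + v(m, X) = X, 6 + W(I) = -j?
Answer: -765/52 ≈ -14.712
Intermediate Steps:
j = -13 (j = 4 - 1*17 = 4 - 17 = -13)
W(I) = 7 (W(I) = -6 - 1*(-13) = -6 + 13 = 7)
v(m, X) = -2 + X
W(-2)/13 + 244/v(-13, -14) = 7/13 + 244/(-2 - 14) = 7*(1/13) + 244/(-16) = 7/13 + 244*(-1/16) = 7/13 - 61/4 = -765/52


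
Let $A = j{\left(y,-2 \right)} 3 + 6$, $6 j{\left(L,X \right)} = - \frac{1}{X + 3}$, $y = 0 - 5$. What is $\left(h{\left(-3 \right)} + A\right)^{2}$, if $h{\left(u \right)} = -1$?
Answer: $\frac{81}{4} \approx 20.25$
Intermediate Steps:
$y = -5$
$j{\left(L,X \right)} = - \frac{1}{6 \left(3 + X\right)}$ ($j{\left(L,X \right)} = \frac{\left(-1\right) \frac{1}{X + 3}}{6} = \frac{\left(-1\right) \frac{1}{3 + X}}{6} = - \frac{1}{6 \left(3 + X\right)}$)
$A = \frac{11}{2}$ ($A = - \frac{1}{18 + 6 \left(-2\right)} 3 + 6 = - \frac{1}{18 - 12} \cdot 3 + 6 = - \frac{1}{6} \cdot 3 + 6 = \left(-1\right) \frac{1}{6} \cdot 3 + 6 = \left(- \frac{1}{6}\right) 3 + 6 = - \frac{1}{2} + 6 = \frac{11}{2} \approx 5.5$)
$\left(h{\left(-3 \right)} + A\right)^{2} = \left(-1 + \frac{11}{2}\right)^{2} = \left(\frac{9}{2}\right)^{2} = \frac{81}{4}$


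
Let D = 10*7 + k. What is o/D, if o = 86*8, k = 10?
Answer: 43/5 ≈ 8.6000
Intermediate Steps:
o = 688
D = 80 (D = 10*7 + 10 = 70 + 10 = 80)
o/D = 688/80 = 688*(1/80) = 43/5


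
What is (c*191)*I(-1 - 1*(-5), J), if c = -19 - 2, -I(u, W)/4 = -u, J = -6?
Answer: -64176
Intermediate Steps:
I(u, W) = 4*u (I(u, W) = -(-4)*u = 4*u)
c = -21
(c*191)*I(-1 - 1*(-5), J) = (-21*191)*(4*(-1 - 1*(-5))) = -16044*(-1 + 5) = -16044*4 = -4011*16 = -64176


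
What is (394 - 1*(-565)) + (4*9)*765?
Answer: 28499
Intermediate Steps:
(394 - 1*(-565)) + (4*9)*765 = (394 + 565) + 36*765 = 959 + 27540 = 28499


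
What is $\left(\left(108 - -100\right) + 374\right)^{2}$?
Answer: $338724$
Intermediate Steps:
$\left(\left(108 - -100\right) + 374\right)^{2} = \left(\left(108 + 100\right) + 374\right)^{2} = \left(208 + 374\right)^{2} = 582^{2} = 338724$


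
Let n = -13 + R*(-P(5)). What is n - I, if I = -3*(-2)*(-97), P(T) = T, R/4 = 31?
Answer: -51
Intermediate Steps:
R = 124 (R = 4*31 = 124)
I = -582 (I = 6*(-97) = -582)
n = -633 (n = -13 + 124*(-1*5) = -13 + 124*(-5) = -13 - 620 = -633)
n - I = -633 - 1*(-582) = -633 + 582 = -51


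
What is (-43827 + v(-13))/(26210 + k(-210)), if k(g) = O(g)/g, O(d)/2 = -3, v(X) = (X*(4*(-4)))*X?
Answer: -1628585/917351 ≈ -1.7753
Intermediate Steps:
v(X) = -16*X² (v(X) = (X*(-16))*X = (-16*X)*X = -16*X²)
O(d) = -6 (O(d) = 2*(-3) = -6)
k(g) = -6/g
(-43827 + v(-13))/(26210 + k(-210)) = (-43827 - 16*(-13)²)/(26210 - 6/(-210)) = (-43827 - 16*169)/(26210 - 6*(-1/210)) = (-43827 - 2704)/(26210 + 1/35) = -46531/917351/35 = -46531*35/917351 = -1628585/917351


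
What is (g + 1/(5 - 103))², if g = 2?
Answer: 38025/9604 ≈ 3.9593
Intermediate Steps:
(g + 1/(5 - 103))² = (2 + 1/(5 - 103))² = (2 + 1/(-98))² = (2 - 1/98)² = (195/98)² = 38025/9604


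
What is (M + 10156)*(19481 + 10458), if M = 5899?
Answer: 480670645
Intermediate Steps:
(M + 10156)*(19481 + 10458) = (5899 + 10156)*(19481 + 10458) = 16055*29939 = 480670645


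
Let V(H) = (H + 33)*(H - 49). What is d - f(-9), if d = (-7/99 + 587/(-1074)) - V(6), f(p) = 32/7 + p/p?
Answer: 414518261/248094 ≈ 1670.8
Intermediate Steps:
f(p) = 39/7 (f(p) = 32*(⅐) + 1 = 32/7 + 1 = 39/7)
V(H) = (-49 + H)*(33 + H) (V(H) = (33 + H)*(-49 + H) = (-49 + H)*(33 + H))
d = 59414357/35442 (d = (-7/99 + 587/(-1074)) - (-1617 + 6² - 16*6) = (-7*1/99 + 587*(-1/1074)) - (-1617 + 36 - 96) = (-7/99 - 587/1074) - 1*(-1677) = -21877/35442 + 1677 = 59414357/35442 ≈ 1676.4)
d - f(-9) = 59414357/35442 - 1*39/7 = 59414357/35442 - 39/7 = 414518261/248094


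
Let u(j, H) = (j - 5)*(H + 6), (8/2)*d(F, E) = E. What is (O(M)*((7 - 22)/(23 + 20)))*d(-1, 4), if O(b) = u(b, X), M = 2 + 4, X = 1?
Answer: -105/43 ≈ -2.4419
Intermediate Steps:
M = 6
d(F, E) = E/4
u(j, H) = (-5 + j)*(6 + H)
O(b) = -35 + 7*b (O(b) = -30 - 5*1 + 6*b + 1*b = -30 - 5 + 6*b + b = -35 + 7*b)
(O(M)*((7 - 22)/(23 + 20)))*d(-1, 4) = ((-35 + 7*6)*((7 - 22)/(23 + 20)))*((¼)*4) = ((-35 + 42)*(-15/43))*1 = (7*(-15*1/43))*1 = (7*(-15/43))*1 = -105/43*1 = -105/43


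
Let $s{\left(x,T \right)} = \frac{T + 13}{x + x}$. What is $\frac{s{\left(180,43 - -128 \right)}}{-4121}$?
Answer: $- \frac{23}{185445} \approx -0.00012403$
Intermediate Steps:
$s{\left(x,T \right)} = \frac{13 + T}{2 x}$
$\frac{s{\left(180,43 - -128 \right)}}{-4121} = \frac{\frac{1}{2} \cdot \frac{1}{180} \left(13 + \left(43 - -128\right)\right)}{-4121} = \frac{1}{2} \cdot \frac{1}{180} \left(13 + \left(43 + 128\right)\right) \left(- \frac{1}{4121}\right) = \frac{1}{2} \cdot \frac{1}{180} \left(13 + 171\right) \left(- \frac{1}{4121}\right) = \frac{1}{2} \cdot \frac{1}{180} \cdot 184 \left(- \frac{1}{4121}\right) = \frac{23}{45} \left(- \frac{1}{4121}\right) = - \frac{23}{185445}$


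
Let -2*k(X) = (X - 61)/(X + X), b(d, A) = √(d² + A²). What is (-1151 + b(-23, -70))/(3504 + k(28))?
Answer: -128912/392481 + 112*√5429/392481 ≈ -0.30743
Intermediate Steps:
b(d, A) = √(A² + d²)
k(X) = -(-61 + X)/(4*X) (k(X) = -(X - 61)/(2*(X + X)) = -(-61 + X)/(2*(2*X)) = -(-61 + X)*1/(2*X)/2 = -(-61 + X)/(4*X))
(-1151 + b(-23, -70))/(3504 + k(28)) = (-1151 + √((-70)² + (-23)²))/(3504 + (¼)*(61 - 1*28)/28) = (-1151 + √(4900 + 529))/(3504 + (¼)*(1/28)*(61 - 28)) = (-1151 + √5429)/(3504 + (¼)*(1/28)*33) = (-1151 + √5429)/(3504 + 33/112) = (-1151 + √5429)/(392481/112) = (-1151 + √5429)*(112/392481) = -128912/392481 + 112*√5429/392481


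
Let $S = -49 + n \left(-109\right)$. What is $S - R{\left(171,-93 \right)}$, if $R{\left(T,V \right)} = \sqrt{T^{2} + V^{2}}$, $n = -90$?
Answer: $9761 - 3 \sqrt{4210} \approx 9566.3$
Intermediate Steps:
$S = 9761$ ($S = -49 - -9810 = -49 + 9810 = 9761$)
$S - R{\left(171,-93 \right)} = 9761 - \sqrt{171^{2} + \left(-93\right)^{2}} = 9761 - \sqrt{29241 + 8649} = 9761 - \sqrt{37890} = 9761 - 3 \sqrt{4210}$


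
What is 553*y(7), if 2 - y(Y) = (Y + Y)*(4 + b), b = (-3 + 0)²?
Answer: -99540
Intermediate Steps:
b = 9 (b = (-3)² = 9)
y(Y) = 2 - 26*Y (y(Y) = 2 - (Y + Y)*(4 + 9) = 2 - 2*Y*13 = 2 - 26*Y)
553*y(7) = 553*(2 - 26*7) = 553*(2 - 182) = 553*(-180) = -99540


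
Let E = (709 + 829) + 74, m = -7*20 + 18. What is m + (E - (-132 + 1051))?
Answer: 571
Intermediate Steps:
m = -122 (m = -140 + 18 = -122)
E = 1612 (E = 1538 + 74 = 1612)
m + (E - (-132 + 1051)) = -122 + (1612 - (-132 + 1051)) = -122 + (1612 - 1*919) = -122 + (1612 - 919) = -122 + 693 = 571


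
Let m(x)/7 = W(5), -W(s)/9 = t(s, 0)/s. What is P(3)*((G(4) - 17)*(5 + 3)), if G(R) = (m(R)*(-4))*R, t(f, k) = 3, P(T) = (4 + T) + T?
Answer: 47024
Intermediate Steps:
P(T) = 4 + 2*T
W(s) = -27/s
m(x) = -189/5 (m(x) = 7*(-27/5) = -189/5)
G(R) = 756*R/5 (G(R) = (-189/5*(-4))*R = 756*R/5)
P(3)*((G(4) - 17)*(5 + 3)) = (4 + 2*3)*(((756/5)*4 - 17)*(5 + 3)) = (4 + 6)*((3024/5 - 17)*8) = 10*((2939/5)*8) = 10*(23512/5) = 47024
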